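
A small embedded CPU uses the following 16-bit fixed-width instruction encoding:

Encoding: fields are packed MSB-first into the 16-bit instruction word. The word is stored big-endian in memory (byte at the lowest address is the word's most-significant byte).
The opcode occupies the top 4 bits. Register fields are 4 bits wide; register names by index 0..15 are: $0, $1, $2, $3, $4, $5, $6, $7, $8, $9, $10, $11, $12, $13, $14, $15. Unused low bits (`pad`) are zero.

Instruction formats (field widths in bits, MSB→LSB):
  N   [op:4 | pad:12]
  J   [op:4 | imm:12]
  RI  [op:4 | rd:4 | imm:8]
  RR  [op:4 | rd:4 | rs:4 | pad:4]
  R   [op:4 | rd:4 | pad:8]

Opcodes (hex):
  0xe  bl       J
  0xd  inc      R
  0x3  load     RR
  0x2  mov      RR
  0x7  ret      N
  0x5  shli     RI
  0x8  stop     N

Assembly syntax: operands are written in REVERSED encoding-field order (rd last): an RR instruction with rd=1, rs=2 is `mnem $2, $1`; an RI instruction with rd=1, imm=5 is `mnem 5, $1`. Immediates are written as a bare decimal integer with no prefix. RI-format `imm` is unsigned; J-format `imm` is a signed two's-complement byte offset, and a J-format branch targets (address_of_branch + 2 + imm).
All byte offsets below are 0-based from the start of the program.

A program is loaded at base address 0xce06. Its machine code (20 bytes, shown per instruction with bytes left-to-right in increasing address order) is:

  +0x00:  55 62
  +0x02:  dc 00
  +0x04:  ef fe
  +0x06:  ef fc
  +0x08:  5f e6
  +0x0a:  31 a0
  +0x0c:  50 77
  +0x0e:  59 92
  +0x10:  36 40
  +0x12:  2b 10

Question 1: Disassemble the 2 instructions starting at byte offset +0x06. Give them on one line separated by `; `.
bl -4; shli 230, $15

@+06  big-endian(ef fc) = 0xeffc
  opcode bits[15:12]=0xe: bl/J
  imm@[11:0]=0xffc (s12→-4) ⇒ -4
@+08  big-endian(5f e6) = 0x5fe6
  opcode bits[15:12]=0x5: shli/RI
  rd@[11:8]=0xf ⇒ $15
  imm@[7:0]=0xe6 ⇒ 230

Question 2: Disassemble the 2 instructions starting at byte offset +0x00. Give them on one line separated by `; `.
shli 98, $5; inc $12

+0x00: 55 62 ⇒ word 0x5562 (big)
  top 4b → 0x5 → shli [RI]
  rd: (w>>8)&0xf=0x5 → $5
  imm: (w>>0)&0xff=0x62 → 98
+0x02: dc 00 ⇒ word 0xdc00 (big)
  top 4b → 0xd → inc [R]
  rd: (w>>8)&0xf=0xc → $12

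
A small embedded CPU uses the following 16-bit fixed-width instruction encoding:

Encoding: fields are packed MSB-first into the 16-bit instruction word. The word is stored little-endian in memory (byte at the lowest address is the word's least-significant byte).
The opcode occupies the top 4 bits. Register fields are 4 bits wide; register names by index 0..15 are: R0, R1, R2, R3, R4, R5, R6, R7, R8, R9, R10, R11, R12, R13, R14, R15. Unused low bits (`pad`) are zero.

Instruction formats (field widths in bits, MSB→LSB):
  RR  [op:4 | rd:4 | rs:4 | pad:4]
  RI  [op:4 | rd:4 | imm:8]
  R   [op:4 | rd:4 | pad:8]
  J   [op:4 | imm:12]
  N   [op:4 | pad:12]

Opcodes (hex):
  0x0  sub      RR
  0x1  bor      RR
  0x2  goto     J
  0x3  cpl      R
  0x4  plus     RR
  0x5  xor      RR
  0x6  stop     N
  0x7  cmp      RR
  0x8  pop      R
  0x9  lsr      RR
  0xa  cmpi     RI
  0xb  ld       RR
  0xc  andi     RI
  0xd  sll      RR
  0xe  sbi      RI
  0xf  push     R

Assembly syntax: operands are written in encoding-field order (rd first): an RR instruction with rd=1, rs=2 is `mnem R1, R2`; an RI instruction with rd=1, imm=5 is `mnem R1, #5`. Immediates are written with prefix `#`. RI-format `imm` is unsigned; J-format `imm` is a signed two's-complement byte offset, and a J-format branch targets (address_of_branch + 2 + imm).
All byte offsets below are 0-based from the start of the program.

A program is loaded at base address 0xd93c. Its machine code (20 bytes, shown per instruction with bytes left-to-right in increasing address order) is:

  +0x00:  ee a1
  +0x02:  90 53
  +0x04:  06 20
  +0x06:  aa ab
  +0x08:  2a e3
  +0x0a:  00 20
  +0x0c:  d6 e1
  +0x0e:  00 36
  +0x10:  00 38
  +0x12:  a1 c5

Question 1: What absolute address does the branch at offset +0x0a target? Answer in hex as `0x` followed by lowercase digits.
+0x0a: 00 20 ⇒ word 0x2000 (little)
  top 4b → 0x2 → goto [J]
  [11:0] imm=0 = #0
  target = base 0xd93c + off 0x0a + 2 + imm 0 = 0xd948

0xd948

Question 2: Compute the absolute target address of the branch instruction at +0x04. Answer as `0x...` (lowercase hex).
0xd948

@+04  little-endian(06 20) = 0x2006
  opcode bits[15:12]=0x2: goto/J
  imm@[11:0]=0x6 ⇒ #6
  target = base 0xd93c + off 0x04 + 2 + imm 6 = 0xd948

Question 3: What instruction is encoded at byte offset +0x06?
[06] aa ab → 0xabaa
  opcode bits[15:12]=0xa: cmpi/RI
  rd: (w>>8)&0xf=0xb → R11
  imm: (w>>0)&0xff=0xaa → #170

cmpi R11, #170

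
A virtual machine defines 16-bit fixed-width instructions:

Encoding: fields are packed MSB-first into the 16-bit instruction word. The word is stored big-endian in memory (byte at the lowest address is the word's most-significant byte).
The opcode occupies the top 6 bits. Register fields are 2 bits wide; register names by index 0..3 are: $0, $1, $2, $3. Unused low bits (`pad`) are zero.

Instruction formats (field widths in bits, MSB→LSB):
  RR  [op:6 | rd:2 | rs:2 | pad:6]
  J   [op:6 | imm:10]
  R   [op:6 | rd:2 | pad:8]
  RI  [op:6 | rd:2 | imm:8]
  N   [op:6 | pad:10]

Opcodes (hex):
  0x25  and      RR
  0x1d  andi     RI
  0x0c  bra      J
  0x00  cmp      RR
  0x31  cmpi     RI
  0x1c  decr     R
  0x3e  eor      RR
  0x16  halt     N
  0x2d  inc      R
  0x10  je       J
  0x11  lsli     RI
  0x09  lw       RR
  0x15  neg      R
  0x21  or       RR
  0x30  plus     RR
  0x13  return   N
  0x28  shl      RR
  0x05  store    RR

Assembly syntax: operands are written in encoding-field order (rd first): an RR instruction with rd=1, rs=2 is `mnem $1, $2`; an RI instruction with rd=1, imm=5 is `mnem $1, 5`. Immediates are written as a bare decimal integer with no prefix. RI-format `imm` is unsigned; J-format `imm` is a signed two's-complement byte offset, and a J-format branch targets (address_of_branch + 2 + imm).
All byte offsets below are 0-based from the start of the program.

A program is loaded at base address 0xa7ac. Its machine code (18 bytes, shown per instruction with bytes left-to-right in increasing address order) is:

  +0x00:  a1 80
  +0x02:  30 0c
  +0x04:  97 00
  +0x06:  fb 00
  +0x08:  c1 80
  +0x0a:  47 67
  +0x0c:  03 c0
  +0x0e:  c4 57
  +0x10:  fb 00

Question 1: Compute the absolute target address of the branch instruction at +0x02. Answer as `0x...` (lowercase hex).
0xa7bc

+0x02: 30 0c ⇒ word 0x300c (big)
  op=0x300c>>10=0xc ⇒ bra (J)
  imm: (w>>0)&0x3ff=0xc → 12
  target = base 0xa7ac + off 0x02 + 2 + imm 12 = 0xa7bc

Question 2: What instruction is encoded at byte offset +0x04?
@+04  big-endian(97 00) = 0x9700
  op=0x9700>>10=0x25 ⇒ and (RR)
  rd: (w>>8)&0x3=0x3 → $3
  rs: (w>>6)&0x3=0x0 → $0

and $3, $0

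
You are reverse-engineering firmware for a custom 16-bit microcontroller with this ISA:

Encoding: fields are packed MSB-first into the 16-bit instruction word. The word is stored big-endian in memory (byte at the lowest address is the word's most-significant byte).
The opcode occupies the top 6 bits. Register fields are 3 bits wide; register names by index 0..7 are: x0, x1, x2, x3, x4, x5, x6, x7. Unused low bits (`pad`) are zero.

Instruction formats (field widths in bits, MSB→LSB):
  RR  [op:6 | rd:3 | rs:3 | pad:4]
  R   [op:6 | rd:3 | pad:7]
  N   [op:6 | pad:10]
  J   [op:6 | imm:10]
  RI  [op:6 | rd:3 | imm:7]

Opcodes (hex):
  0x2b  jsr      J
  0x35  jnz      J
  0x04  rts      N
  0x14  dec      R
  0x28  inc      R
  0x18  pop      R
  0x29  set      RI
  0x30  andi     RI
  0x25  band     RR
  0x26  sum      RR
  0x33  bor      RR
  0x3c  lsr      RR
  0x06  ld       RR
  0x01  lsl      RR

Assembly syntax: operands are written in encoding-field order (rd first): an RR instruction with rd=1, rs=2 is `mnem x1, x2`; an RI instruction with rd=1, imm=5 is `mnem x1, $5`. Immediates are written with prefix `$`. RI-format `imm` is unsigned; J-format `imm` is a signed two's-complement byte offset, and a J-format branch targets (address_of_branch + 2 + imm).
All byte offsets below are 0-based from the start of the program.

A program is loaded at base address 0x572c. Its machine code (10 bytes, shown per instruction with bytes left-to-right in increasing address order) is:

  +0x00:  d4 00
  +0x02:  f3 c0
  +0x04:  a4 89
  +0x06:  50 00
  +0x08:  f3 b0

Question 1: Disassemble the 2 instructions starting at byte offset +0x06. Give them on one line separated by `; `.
off 0x06: read 50 00 as big → 0x5000
  top 6b → 0x14 → dec [R]
  rd@[9:7]=0x0 ⇒ x0
off 0x08: read f3 b0 as big → 0xf3b0
  top 6b → 0x3c → lsr [RR]
  rd@[9:7]=0x7 ⇒ x7
  rs@[6:4]=0x3 ⇒ x3

dec x0; lsr x7, x3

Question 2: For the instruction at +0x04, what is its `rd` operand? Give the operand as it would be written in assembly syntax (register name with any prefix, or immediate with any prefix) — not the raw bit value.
x1

off 0x04: read a4 89 as big → 0xa489
  opcode bits[15:10]=0x29: set/RI
  rd@[9:7]=0x1 ⇒ x1
  imm@[6:0]=0x9 ⇒ $9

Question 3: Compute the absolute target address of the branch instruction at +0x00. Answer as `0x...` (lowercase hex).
0x572e

off 0x00: read d4 00 as big → 0xd400
  opcode bits[15:10]=0x35: jnz/J
  imm: (w>>0)&0x3ff=0x0 → $0
  target = base 0x572c + off 0x00 + 2 + imm 0 = 0x572e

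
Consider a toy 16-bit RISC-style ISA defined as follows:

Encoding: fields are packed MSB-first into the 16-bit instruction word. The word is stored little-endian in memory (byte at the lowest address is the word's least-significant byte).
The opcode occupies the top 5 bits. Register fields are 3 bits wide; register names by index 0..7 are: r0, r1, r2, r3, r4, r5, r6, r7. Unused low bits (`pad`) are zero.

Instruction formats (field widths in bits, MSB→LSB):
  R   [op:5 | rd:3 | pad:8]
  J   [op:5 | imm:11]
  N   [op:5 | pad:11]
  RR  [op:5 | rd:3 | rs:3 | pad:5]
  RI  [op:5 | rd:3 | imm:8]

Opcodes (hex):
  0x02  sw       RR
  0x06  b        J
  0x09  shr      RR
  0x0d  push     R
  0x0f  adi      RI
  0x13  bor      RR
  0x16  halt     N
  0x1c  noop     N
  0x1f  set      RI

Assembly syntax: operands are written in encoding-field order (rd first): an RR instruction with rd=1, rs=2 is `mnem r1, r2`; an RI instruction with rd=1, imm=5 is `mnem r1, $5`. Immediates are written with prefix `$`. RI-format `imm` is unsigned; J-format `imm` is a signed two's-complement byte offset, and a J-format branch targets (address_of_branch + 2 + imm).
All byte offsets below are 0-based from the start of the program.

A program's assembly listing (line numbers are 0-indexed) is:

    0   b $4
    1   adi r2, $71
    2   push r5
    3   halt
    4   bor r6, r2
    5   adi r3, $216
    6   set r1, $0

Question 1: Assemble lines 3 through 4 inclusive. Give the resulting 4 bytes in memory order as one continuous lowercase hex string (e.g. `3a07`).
3. halt fields op=0x16:5|pad=0:11 → word b000h → 00 b0
4. bor fields op=0x13:5|rd=6:3|rs=2:3|pad=0:5 → word 9e40h → 40 9e

00b0409e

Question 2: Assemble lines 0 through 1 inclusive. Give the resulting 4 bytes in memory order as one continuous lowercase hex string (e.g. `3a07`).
line 0 (b): pack op=0x6:5|imm=4:11 = 0x3004; little→ 04 30
line 1 (adi): pack op=0xf:5|rd=2:3|imm=71:8 = 0x7a47; little→ 47 7a

0430477a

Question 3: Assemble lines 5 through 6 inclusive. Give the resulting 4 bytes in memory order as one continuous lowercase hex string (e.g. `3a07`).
L5: adi op=0xf:5|rd=3:3|imm=216:8 ⇒ 0x7bd8 ⇒ little d8 7b
L6: set op=0x1f:5|rd=1:3|imm=0:8 ⇒ 0xf900 ⇒ little 00 f9

d87b00f9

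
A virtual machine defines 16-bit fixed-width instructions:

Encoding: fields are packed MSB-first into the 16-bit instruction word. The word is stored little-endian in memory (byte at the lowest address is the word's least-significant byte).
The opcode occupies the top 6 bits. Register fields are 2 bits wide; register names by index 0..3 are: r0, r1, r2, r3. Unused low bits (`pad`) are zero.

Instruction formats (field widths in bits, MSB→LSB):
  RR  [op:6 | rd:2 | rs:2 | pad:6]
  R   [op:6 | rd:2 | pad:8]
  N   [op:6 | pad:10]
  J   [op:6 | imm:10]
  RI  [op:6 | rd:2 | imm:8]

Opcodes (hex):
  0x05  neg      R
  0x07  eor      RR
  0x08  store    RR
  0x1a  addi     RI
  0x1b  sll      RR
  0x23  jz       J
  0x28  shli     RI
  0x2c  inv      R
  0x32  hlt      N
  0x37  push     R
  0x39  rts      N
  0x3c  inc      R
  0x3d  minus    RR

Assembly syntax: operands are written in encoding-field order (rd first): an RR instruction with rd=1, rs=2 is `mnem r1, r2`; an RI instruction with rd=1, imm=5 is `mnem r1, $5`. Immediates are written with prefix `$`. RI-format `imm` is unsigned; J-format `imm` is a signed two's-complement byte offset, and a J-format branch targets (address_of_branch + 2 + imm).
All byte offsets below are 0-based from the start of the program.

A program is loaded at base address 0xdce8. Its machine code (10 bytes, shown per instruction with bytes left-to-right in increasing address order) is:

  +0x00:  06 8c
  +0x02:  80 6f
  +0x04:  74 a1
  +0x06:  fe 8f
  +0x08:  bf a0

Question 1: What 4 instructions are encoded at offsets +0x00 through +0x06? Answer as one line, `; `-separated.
[00] 06 8c → 0x8c06
  op=0x8c06>>10=0x23 ⇒ jz (J)
  imm: (w>>0)&0x3ff=0x6 → $6
[02] 80 6f → 0x6f80
  op=0x6f80>>10=0x1b ⇒ sll (RR)
  rd: (w>>8)&0x3=0x3 → r3
  rs: (w>>6)&0x3=0x2 → r2
[04] 74 a1 → 0xa174
  op=0xa174>>10=0x28 ⇒ shli (RI)
  rd: (w>>8)&0x3=0x1 → r1
  imm: (w>>0)&0xff=0x74 → $116
[06] fe 8f → 0x8ffe
  op=0x8ffe>>10=0x23 ⇒ jz (J)
  imm: (w>>0)&0x3ff=0x3fe (s10→-2) → $-2

jz $6; sll r3, r2; shli r1, $116; jz $-2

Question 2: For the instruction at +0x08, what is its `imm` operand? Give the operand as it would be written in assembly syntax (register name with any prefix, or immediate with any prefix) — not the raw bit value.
$191

+0x08: bf a0 ⇒ word 0xa0bf (little)
  opcode bits[15:10]=0x28: shli/RI
  [9:8] rd=0 = r0
  [7:0] imm=191 = $191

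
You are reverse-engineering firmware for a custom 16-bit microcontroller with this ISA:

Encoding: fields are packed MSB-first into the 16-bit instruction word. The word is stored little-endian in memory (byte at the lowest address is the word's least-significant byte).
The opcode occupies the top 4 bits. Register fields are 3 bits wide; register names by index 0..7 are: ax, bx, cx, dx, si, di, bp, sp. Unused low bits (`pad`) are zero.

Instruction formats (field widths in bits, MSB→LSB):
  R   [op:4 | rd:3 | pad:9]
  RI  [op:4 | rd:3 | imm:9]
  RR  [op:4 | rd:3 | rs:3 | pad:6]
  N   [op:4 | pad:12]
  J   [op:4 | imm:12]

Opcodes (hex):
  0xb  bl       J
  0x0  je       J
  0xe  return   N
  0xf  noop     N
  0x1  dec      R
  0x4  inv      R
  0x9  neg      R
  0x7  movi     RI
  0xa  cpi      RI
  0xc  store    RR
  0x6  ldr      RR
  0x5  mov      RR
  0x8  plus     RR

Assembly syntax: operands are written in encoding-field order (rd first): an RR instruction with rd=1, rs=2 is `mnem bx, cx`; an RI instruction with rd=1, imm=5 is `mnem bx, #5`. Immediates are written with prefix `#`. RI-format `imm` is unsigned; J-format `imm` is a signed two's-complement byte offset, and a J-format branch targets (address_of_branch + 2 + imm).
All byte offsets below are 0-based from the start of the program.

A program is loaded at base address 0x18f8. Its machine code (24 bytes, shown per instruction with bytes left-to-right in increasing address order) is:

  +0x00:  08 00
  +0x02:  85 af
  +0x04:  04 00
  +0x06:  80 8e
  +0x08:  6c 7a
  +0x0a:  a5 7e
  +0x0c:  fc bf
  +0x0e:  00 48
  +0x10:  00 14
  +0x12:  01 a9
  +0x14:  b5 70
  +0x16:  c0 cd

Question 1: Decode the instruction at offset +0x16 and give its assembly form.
off 0x16: read c0 cd as little → 0xcdc0
  op=0xcdc0>>12=0xc ⇒ store (RR)
  rd: (w>>9)&0x7=0x6 → bp
  rs: (w>>6)&0x7=0x7 → sp

store bp, sp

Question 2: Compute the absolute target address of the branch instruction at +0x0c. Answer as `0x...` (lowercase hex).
0x1902

off 0x0c: read fc bf as little → 0xbffc
  opcode bits[15:12]=0xb: bl/J
  imm@[11:0]=0xffc (s12→-4) ⇒ #-4
  target = base 0x18f8 + off 0x0c + 2 + imm -4 = 0x1902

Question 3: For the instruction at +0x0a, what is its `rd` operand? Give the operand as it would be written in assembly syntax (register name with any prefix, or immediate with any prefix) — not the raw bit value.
off 0x0a: read a5 7e as little → 0x7ea5
  opcode bits[15:12]=0x7: movi/RI
  rd: (w>>9)&0x7=0x7 → sp
  imm: (w>>0)&0x1ff=0xa5 → #165

sp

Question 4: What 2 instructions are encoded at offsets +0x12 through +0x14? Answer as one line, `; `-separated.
cpi si, #257; movi ax, #181

off 0x12: read 01 a9 as little → 0xa901
  top 4b → 0xa → cpi [RI]
  rd@[11:9]=0x4 ⇒ si
  imm@[8:0]=0x101 ⇒ #257
off 0x14: read b5 70 as little → 0x70b5
  top 4b → 0x7 → movi [RI]
  rd@[11:9]=0x0 ⇒ ax
  imm@[8:0]=0xb5 ⇒ #181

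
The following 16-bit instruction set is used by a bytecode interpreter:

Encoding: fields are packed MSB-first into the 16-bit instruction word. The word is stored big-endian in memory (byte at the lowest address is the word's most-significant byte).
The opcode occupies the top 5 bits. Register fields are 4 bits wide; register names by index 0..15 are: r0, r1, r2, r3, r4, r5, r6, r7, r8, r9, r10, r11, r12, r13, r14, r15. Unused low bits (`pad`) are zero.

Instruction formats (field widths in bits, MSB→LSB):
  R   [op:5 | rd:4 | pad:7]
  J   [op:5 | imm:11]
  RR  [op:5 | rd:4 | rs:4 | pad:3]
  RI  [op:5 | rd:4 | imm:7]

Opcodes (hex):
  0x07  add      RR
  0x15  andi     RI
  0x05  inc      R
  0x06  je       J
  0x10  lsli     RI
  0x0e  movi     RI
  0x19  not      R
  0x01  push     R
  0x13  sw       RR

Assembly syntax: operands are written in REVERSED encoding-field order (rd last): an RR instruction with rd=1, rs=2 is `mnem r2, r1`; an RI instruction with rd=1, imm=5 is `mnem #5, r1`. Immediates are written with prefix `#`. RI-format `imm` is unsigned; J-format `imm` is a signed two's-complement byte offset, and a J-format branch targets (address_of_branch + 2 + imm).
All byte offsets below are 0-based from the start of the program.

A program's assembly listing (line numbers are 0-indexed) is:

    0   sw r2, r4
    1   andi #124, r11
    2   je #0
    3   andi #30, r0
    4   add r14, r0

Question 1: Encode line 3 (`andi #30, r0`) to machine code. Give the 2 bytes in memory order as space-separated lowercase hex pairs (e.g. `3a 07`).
a8 1e

L3: andi op=0x15:5|rd=0:4|imm=30:7 ⇒ 0xa81e ⇒ big a8 1e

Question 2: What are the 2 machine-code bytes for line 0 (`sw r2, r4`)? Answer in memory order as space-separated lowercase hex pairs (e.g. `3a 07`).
9a 10

line 0 (sw): pack op=0x13:5|rd=4:4|rs=2:4|pad=0:3 = 0x9a10; big→ 9a 10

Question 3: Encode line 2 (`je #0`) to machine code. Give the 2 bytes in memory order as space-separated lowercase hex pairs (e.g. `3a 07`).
30 00

2. je fields op=0x6:5|imm=0:11 → word 3000h → 30 00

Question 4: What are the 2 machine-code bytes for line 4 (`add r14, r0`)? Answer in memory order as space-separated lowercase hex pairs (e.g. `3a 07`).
38 70

line 4 (add): pack op=0x7:5|rd=0:4|rs=14:4|pad=0:3 = 0x3870; big→ 38 70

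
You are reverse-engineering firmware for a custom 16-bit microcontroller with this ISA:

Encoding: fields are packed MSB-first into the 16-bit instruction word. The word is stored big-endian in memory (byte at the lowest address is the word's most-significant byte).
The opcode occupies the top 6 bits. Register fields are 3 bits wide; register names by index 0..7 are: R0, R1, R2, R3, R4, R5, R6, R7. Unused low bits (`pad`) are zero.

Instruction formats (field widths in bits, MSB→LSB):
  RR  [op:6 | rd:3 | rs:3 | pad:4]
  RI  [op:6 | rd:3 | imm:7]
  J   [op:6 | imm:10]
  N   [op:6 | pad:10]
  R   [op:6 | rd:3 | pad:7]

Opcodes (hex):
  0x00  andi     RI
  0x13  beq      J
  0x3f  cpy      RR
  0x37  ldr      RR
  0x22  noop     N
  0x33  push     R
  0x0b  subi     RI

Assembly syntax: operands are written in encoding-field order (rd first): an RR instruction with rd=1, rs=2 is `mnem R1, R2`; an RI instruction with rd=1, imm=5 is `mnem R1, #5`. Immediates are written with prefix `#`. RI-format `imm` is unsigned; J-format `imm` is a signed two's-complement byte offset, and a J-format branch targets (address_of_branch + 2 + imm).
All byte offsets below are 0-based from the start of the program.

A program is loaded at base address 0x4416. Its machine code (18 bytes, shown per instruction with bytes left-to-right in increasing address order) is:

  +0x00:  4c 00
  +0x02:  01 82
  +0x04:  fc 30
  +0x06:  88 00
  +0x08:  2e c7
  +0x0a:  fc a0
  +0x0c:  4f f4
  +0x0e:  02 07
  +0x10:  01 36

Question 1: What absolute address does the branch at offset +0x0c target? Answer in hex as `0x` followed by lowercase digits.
0x4418

+0x0c: 4f f4 ⇒ word 0x4ff4 (big)
  top 6b → 0x13 → beq [J]
  imm@[9:0]=0x3f4 (s10→-12) ⇒ #-12
  target = base 0x4416 + off 0x0c + 2 + imm -12 = 0x4418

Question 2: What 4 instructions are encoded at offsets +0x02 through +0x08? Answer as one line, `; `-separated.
andi R3, #2; cpy R0, R3; noop; subi R5, #71

[02] 01 82 → 0x0182
  top 6b → 0x0 → andi [RI]
  rd@[9:7]=0x3 ⇒ R3
  imm@[6:0]=0x2 ⇒ #2
[04] fc 30 → 0xfc30
  top 6b → 0x3f → cpy [RR]
  rd@[9:7]=0x0 ⇒ R0
  rs@[6:4]=0x3 ⇒ R3
[06] 88 00 → 0x8800
  top 6b → 0x22 → noop [N]
[08] 2e c7 → 0x2ec7
  top 6b → 0xb → subi [RI]
  rd@[9:7]=0x5 ⇒ R5
  imm@[6:0]=0x47 ⇒ #71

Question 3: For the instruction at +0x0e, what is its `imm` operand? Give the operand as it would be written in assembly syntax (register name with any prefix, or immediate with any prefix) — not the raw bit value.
#7

[0e] 02 07 → 0x0207
  opcode bits[15:10]=0x0: andi/RI
  [9:7] rd=4 = R4
  [6:0] imm=7 = #7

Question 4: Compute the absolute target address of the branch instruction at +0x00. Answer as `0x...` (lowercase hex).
0x4418

@+00  big-endian(4c 00) = 0x4c00
  top 6b → 0x13 → beq [J]
  imm: (w>>0)&0x3ff=0x0 → #0
  target = base 0x4416 + off 0x00 + 2 + imm 0 = 0x4418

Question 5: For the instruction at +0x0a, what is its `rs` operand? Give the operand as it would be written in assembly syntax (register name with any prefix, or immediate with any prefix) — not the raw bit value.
R2

+0x0a: fc a0 ⇒ word 0xfca0 (big)
  opcode bits[15:10]=0x3f: cpy/RR
  [9:7] rd=1 = R1
  [6:4] rs=2 = R2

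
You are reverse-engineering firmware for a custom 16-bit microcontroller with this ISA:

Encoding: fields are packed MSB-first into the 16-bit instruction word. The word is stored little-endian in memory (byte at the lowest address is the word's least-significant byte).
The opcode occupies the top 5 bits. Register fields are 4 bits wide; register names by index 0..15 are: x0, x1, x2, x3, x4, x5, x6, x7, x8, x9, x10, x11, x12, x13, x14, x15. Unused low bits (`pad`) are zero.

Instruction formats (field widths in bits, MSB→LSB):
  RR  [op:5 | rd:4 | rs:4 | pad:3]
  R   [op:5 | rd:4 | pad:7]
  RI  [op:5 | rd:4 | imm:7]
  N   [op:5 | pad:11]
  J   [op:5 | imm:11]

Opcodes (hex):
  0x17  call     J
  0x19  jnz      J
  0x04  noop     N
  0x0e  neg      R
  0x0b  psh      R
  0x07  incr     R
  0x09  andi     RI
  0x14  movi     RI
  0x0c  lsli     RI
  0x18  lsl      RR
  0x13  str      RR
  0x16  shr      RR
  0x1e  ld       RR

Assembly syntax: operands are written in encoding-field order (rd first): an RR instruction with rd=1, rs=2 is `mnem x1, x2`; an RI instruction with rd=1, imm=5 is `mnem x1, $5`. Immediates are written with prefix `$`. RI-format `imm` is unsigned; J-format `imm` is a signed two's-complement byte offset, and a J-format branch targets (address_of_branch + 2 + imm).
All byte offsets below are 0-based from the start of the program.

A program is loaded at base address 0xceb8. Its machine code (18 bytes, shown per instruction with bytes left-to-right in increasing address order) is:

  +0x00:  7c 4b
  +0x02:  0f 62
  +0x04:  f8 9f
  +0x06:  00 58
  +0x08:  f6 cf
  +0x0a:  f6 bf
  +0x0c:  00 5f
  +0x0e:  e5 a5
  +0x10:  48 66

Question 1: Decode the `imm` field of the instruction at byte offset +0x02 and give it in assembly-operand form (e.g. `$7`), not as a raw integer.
$15

+0x02: 0f 62 ⇒ word 0x620f (little)
  top 5b → 0xc → lsli [RI]
  rd: (w>>7)&0xf=0x4 → x4
  imm: (w>>0)&0x7f=0xf → $15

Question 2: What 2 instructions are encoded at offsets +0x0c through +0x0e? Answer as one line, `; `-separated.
off 0x0c: read 00 5f as little → 0x5f00
  opcode bits[15:11]=0xb: psh/R
  rd@[10:7]=0xe ⇒ x14
off 0x0e: read e5 a5 as little → 0xa5e5
  opcode bits[15:11]=0x14: movi/RI
  rd@[10:7]=0xb ⇒ x11
  imm@[6:0]=0x65 ⇒ $101

psh x14; movi x11, $101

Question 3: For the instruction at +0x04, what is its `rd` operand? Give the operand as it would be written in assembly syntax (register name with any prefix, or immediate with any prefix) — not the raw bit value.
x15

[04] f8 9f → 0x9ff8
  op=0x9ff8>>11=0x13 ⇒ str (RR)
  rd@[10:7]=0xf ⇒ x15
  rs@[6:3]=0xf ⇒ x15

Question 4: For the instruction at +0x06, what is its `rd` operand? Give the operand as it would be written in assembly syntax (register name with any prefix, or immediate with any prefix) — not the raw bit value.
x0

[06] 00 58 → 0x5800
  op=0x5800>>11=0xb ⇒ psh (R)
  rd@[10:7]=0x0 ⇒ x0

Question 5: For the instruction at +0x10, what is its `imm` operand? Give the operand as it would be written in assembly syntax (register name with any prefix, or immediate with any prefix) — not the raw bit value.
$72

@+10  little-endian(48 66) = 0x6648
  op=0x6648>>11=0xc ⇒ lsli (RI)
  [10:7] rd=12 = x12
  [6:0] imm=72 = $72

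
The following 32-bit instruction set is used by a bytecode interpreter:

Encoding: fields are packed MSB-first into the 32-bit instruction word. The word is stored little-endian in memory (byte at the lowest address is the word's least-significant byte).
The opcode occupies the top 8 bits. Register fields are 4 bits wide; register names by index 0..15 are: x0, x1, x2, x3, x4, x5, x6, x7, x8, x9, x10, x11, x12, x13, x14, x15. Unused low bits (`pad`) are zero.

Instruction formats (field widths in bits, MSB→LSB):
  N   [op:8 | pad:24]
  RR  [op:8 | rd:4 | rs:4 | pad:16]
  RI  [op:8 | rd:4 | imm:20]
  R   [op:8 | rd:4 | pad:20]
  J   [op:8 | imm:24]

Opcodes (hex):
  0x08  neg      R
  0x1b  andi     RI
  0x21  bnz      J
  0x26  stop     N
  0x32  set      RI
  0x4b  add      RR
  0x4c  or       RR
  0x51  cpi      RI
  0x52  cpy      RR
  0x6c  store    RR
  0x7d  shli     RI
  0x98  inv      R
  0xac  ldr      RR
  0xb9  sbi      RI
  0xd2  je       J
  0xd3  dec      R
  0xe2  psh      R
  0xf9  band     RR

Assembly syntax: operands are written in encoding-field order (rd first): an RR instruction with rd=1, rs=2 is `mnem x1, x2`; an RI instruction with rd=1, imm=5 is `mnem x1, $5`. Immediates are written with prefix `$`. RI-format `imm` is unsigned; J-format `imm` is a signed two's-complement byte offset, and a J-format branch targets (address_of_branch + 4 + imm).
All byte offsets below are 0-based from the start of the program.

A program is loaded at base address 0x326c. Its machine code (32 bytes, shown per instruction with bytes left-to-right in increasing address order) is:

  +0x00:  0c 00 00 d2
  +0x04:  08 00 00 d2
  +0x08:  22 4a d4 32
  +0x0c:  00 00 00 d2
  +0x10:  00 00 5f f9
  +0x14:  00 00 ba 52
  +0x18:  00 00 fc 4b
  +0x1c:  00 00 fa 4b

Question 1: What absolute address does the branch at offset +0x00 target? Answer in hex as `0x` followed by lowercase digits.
0x327c

+0x00: 0c 00 00 d2 ⇒ word 0xd200000c (little)
  top 8b → 0xd2 → je [J]
  imm@[23:0]=0xc ⇒ $12
  target = base 0x326c + off 0x00 + 4 + imm 12 = 0x327c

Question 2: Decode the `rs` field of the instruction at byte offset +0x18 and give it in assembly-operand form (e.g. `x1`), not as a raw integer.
off 0x18: read 00 00 fc 4b as little → 0x4bfc0000
  top 8b → 0x4b → add [RR]
  rd: (w>>20)&0xf=0xf → x15
  rs: (w>>16)&0xf=0xc → x12

x12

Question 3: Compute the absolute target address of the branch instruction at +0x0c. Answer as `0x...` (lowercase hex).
0x327c

[0c] 00 00 00 d2 → 0xd2000000
  op=0xd2000000>>24=0xd2 ⇒ je (J)
  imm: (w>>0)&0xffffff=0x0 → $0
  target = base 0x326c + off 0x0c + 4 + imm 0 = 0x327c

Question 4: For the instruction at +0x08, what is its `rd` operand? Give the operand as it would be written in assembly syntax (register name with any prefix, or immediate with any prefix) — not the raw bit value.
x13

[08] 22 4a d4 32 → 0x32d44a22
  top 8b → 0x32 → set [RI]
  rd: (w>>20)&0xf=0xd → x13
  imm: (w>>0)&0xfffff=0x44a22 → $281122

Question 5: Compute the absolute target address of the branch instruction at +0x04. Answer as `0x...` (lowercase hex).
0x327c

off 0x04: read 08 00 00 d2 as little → 0xd2000008
  op=0xd2000008>>24=0xd2 ⇒ je (J)
  imm: (w>>0)&0xffffff=0x8 → $8
  target = base 0x326c + off 0x04 + 4 + imm 8 = 0x327c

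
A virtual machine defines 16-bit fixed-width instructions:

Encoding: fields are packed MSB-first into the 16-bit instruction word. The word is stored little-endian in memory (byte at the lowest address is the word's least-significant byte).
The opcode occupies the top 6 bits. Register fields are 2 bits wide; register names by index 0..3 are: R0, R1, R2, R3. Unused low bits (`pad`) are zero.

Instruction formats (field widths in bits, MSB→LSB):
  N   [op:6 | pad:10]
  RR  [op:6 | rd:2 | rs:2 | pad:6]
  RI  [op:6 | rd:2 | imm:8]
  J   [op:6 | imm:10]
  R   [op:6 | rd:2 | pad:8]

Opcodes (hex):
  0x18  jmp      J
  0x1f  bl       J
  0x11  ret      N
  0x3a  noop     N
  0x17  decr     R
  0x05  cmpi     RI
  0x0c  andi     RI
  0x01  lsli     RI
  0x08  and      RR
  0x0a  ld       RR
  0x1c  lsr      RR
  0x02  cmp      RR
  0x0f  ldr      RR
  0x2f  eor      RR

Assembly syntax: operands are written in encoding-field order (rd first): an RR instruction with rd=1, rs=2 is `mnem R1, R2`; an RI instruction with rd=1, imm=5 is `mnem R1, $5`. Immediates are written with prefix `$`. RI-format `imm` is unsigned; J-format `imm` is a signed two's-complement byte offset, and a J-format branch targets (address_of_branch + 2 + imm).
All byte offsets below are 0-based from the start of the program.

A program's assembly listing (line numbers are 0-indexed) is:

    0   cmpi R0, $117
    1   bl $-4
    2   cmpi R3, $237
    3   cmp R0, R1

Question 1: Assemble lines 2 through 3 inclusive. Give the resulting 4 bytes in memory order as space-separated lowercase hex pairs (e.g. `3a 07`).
line 2 (cmpi): pack op=0x5:6|rd=3:2|imm=237:8 = 0x17ed; little→ ed 17
line 3 (cmp): pack op=0x2:6|rd=0:2|rs=1:2|pad=0:6 = 0x0840; little→ 40 08

ed 17 40 08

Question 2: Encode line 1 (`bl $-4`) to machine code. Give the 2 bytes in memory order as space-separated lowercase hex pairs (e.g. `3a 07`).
fc 7f

L1: bl op=0x1f:6|imm=-4:10 ⇒ 0x7ffc ⇒ little fc 7f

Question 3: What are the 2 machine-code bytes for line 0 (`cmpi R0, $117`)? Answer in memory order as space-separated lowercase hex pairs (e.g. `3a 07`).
line 0 (cmpi): pack op=0x5:6|rd=0:2|imm=117:8 = 0x1475; little→ 75 14

75 14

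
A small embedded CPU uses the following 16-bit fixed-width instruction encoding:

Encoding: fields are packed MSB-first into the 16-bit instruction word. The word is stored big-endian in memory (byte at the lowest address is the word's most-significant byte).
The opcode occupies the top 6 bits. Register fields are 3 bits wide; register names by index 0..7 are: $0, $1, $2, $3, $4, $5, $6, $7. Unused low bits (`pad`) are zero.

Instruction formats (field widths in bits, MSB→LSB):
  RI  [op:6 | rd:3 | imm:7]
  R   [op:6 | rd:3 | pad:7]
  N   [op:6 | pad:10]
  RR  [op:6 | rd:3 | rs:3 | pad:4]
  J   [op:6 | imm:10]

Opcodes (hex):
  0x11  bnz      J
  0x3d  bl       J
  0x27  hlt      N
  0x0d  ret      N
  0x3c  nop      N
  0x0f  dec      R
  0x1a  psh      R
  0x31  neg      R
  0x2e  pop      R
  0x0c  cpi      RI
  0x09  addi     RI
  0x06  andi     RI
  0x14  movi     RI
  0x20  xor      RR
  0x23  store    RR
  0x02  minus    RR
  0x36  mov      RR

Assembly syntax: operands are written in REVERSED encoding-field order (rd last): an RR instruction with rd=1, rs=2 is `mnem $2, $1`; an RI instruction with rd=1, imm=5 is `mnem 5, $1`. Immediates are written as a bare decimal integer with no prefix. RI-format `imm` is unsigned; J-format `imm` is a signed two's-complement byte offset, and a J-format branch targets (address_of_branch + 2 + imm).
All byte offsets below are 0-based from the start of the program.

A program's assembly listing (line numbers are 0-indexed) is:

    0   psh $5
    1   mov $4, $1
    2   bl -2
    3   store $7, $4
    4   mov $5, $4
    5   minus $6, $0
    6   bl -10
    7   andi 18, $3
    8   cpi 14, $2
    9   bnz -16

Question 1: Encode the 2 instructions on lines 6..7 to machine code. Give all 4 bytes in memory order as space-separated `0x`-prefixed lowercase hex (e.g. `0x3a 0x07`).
line 6 (bl): pack op=0x3d:6|imm=-10:10 = 0xf7f6; big→ f7 f6
line 7 (andi): pack op=0x6:6|rd=3:3|imm=18:7 = 0x1992; big→ 19 92

0xf7 0xf6 0x19 0x92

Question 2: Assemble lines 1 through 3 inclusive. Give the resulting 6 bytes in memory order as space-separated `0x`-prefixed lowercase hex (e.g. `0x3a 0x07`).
L1: mov op=0x36:6|rd=1:3|rs=4:3|pad=0:4 ⇒ 0xd8c0 ⇒ big d8 c0
L2: bl op=0x3d:6|imm=-2:10 ⇒ 0xf7fe ⇒ big f7 fe
L3: store op=0x23:6|rd=4:3|rs=7:3|pad=0:4 ⇒ 0x8e70 ⇒ big 8e 70

0xd8 0xc0 0xf7 0xfe 0x8e 0x70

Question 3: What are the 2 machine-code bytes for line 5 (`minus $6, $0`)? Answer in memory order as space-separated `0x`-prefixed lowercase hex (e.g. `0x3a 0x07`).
L5: minus op=0x2:6|rd=0:3|rs=6:3|pad=0:4 ⇒ 0x0860 ⇒ big 08 60

0x08 0x60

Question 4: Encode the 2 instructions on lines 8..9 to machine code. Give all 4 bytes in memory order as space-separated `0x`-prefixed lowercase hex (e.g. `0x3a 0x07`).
8. cpi fields op=0xc:6|rd=2:3|imm=14:7 → word 310eh → 31 0e
9. bnz fields op=0x11:6|imm=-16:10 → word 47f0h → 47 f0

0x31 0x0e 0x47 0xf0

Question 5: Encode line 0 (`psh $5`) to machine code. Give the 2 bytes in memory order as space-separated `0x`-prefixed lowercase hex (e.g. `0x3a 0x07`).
0x6a 0x80

L0: psh op=0x1a:6|rd=5:3|pad=0:7 ⇒ 0x6a80 ⇒ big 6a 80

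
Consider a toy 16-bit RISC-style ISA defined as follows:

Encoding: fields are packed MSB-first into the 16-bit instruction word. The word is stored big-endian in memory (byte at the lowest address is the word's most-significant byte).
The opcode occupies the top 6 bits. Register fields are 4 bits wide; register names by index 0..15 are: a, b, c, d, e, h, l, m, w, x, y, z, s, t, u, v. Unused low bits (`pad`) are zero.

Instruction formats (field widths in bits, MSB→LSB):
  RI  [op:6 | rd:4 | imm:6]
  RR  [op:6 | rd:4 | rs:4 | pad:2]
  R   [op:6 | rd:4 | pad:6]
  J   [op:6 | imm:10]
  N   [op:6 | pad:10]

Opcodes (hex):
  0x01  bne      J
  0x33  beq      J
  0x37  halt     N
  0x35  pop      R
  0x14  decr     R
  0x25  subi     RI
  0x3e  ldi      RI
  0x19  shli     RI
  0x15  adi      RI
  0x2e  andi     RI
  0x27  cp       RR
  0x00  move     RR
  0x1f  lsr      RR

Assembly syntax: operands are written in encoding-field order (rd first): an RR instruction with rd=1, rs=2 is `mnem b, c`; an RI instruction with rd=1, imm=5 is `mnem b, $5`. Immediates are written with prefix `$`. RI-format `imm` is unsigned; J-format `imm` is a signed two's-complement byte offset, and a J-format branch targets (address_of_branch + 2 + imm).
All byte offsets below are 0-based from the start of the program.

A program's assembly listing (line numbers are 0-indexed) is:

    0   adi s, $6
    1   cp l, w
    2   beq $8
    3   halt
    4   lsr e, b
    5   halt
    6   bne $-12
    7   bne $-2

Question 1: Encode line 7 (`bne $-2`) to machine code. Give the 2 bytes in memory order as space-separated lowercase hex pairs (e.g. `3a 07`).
07 fe

7. bne fields op=0x1:6|imm=-2:10 → word 07feh → 07 fe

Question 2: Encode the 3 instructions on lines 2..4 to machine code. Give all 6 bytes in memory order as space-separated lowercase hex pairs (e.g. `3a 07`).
2. beq fields op=0x33:6|imm=8:10 → word cc08h → cc 08
3. halt fields op=0x37:6|pad=0:10 → word dc00h → dc 00
4. lsr fields op=0x1f:6|rd=4:4|rs=1:4|pad=0:2 → word 7d04h → 7d 04

cc 08 dc 00 7d 04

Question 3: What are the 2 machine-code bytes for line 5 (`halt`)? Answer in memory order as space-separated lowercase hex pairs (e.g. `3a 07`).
dc 00

line 5 (halt): pack op=0x37:6|pad=0:10 = 0xdc00; big→ dc 00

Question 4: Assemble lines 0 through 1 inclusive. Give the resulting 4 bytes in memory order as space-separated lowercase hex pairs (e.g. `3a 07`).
0. adi fields op=0x15:6|rd=12:4|imm=6:6 → word 5706h → 57 06
1. cp fields op=0x27:6|rd=6:4|rs=8:4|pad=0:2 → word 9da0h → 9d a0

57 06 9d a0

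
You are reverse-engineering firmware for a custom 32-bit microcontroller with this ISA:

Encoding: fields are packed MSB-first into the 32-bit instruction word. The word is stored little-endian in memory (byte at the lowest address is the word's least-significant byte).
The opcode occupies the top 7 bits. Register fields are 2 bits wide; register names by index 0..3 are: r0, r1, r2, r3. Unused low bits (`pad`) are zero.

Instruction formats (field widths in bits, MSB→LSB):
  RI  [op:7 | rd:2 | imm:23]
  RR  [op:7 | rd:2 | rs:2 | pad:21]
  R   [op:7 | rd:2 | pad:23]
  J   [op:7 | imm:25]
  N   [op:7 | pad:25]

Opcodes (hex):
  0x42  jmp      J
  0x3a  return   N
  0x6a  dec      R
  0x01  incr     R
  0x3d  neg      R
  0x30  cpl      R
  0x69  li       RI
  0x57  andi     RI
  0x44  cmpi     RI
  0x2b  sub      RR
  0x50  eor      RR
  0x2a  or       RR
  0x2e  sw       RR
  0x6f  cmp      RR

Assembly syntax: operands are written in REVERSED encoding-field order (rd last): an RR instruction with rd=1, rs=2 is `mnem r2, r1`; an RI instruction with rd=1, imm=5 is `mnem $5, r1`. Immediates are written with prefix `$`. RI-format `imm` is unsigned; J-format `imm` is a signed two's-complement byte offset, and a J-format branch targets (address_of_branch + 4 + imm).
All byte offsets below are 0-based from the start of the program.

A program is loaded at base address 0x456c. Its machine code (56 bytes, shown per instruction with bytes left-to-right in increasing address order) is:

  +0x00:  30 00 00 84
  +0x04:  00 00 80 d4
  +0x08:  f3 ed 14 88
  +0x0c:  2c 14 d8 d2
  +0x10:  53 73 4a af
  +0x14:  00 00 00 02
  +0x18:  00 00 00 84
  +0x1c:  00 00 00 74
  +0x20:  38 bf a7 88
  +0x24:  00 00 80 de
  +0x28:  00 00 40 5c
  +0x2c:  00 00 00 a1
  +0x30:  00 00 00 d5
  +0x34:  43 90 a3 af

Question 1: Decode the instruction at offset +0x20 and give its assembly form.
[20] 38 bf a7 88 → 0x88a7bf38
  top 7b → 0x44 → cmpi [RI]
  rd: (w>>23)&0x3=0x1 → r1
  imm: (w>>0)&0x7fffff=0x27bf38 → $2604856

cmpi $2604856, r1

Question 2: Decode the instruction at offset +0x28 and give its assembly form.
[28] 00 00 40 5c → 0x5c400000
  op=0x5c400000>>25=0x2e ⇒ sw (RR)
  rd@[24:23]=0x0 ⇒ r0
  rs@[22:21]=0x2 ⇒ r2

sw r2, r0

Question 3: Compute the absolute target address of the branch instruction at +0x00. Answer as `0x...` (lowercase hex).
0x45a0

@+00  little-endian(30 00 00 84) = 0x84000030
  top 7b → 0x42 → jmp [J]
  [24:0] imm=48 = $48
  target = base 0x456c + off 0x00 + 4 + imm 48 = 0x45a0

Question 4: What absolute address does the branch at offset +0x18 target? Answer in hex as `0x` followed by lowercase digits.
off 0x18: read 00 00 00 84 as little → 0x84000000
  top 7b → 0x42 → jmp [J]
  imm: (w>>0)&0x1ffffff=0x0 → $0
  target = base 0x456c + off 0x18 + 4 + imm 0 = 0x4588

0x4588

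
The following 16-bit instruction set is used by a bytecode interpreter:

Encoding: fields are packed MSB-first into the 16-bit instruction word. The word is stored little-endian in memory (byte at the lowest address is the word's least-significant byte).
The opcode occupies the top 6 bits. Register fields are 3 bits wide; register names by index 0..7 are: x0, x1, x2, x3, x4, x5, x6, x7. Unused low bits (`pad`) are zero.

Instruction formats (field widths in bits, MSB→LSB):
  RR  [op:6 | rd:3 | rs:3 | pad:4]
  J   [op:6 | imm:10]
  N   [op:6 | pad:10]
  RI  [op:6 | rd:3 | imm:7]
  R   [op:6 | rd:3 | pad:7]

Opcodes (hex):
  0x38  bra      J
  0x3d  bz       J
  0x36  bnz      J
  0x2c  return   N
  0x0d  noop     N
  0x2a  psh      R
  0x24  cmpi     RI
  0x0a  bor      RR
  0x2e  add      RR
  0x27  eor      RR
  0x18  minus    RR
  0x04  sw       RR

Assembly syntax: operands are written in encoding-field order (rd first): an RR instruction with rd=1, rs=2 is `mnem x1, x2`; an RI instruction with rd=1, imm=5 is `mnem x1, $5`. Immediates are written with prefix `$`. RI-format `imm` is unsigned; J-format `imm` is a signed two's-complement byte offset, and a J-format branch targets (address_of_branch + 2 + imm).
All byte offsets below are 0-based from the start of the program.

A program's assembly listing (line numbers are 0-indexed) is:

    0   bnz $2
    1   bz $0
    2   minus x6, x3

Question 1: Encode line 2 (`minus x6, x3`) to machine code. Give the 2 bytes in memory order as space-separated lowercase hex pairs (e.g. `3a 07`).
30 63

line 2 (minus): pack op=0x18:6|rd=6:3|rs=3:3|pad=0:4 = 0x6330; little→ 30 63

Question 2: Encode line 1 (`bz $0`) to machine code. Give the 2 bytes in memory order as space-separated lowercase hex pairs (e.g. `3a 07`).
line 1 (bz): pack op=0x3d:6|imm=0:10 = 0xf400; little→ 00 f4

00 f4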